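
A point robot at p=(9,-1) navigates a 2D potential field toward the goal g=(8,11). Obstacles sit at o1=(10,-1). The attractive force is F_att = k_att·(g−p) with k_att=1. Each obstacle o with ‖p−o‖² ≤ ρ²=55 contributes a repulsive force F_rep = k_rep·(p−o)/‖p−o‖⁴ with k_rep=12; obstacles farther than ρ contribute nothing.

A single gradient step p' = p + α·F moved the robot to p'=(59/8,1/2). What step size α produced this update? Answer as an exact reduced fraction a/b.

α = 1/8

F_att = 1·(g−p) = 1·(-1,12) = (-1.0000,12.0000)
o1: d²=1 ≤ ρ²=55; F_rep = 12·(-1,0)/1² = (-12.0000,0.0000)
F = F_att + ΣF_rep = (-13.0000,12.0000)
Δp = p'−p = (-1.6250,1.5000); α = Δx/Fx = (-13/8) / (-13) = 1/8
check: Δy/Fy = (3/2) / (12) = 1/8 ✓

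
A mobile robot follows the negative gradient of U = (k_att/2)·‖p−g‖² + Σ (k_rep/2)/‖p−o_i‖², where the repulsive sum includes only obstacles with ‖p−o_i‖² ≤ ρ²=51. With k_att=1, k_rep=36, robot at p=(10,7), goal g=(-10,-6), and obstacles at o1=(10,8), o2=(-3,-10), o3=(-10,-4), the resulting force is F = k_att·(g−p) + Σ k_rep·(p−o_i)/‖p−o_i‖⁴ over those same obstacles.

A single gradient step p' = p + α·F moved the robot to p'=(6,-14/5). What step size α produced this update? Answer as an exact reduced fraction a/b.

F_att = 1·(g−p) = 1·(-20,-13) = (-20.0000,-13.0000)
o1: d²=1 ≤ ρ²=51; F_rep = 36·(0,-1)/1² = (0.0000,-36.0000)
o2: d²=458 > ρ²=51 → inactive
o3: d²=521 > ρ²=51 → inactive
F = F_att + ΣF_rep = (-20.0000,-49.0000)
Δp = p'−p = (-4.0000,-9.8000); α = Δx/Fx = (-4) / (-20) = 1/5
check: Δy/Fy = (-49/5) / (-49) = 1/5 ✓

α = 1/5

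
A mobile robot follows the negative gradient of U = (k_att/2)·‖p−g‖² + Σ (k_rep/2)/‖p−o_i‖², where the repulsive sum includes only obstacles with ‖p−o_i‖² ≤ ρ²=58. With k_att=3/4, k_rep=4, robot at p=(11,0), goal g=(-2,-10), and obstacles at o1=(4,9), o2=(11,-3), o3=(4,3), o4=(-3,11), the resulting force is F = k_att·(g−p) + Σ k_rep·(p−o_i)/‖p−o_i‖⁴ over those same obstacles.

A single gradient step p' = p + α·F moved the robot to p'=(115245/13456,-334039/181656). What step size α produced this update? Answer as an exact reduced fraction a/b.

α = 1/4

F_att = 3/4·(g−p) = 3/4·(-13,-10) = (-9.7500,-7.5000)
o1: d²=130 > ρ²=58 → inactive
o2: d²=9 ≤ ρ²=58; F_rep = 4·(0,3)/9² = (0.0000,0.1481)
o3: d²=58 ≤ ρ²=58; F_rep = 4·(7,-3)/58² = (0.0083,-0.0036)
o4: d²=317 > ρ²=58 → inactive
F = F_att + ΣF_rep = (-9.7417,-7.3554)
Δp = p'−p = (-2.4354,-1.8389); α = Δx/Fx = (-32771/13456) / (-32771/3364) = 1/4
check: Δy/Fy = (-334039/181656) / (-334039/45414) = 1/4 ✓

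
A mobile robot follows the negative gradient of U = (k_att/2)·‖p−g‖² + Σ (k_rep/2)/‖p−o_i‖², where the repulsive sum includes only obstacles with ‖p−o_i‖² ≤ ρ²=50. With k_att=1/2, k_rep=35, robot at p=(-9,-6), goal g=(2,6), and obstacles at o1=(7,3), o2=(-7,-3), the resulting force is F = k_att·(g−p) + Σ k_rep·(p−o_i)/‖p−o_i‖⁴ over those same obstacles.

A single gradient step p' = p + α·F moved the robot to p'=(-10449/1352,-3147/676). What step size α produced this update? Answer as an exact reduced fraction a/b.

F_att = 1/2·(g−p) = 1/2·(11,12) = (5.5000,6.0000)
o1: d²=337 > ρ²=50 → inactive
o2: d²=13 ≤ ρ²=50; F_rep = 35·(-2,-3)/13² = (-0.4142,-0.6213)
F = F_att + ΣF_rep = (5.0858,5.3787)
Δp = p'−p = (1.2714,1.3447); α = Δx/Fx = (1719/1352) / (1719/338) = 1/4
check: Δy/Fy = (909/676) / (909/169) = 1/4 ✓

α = 1/4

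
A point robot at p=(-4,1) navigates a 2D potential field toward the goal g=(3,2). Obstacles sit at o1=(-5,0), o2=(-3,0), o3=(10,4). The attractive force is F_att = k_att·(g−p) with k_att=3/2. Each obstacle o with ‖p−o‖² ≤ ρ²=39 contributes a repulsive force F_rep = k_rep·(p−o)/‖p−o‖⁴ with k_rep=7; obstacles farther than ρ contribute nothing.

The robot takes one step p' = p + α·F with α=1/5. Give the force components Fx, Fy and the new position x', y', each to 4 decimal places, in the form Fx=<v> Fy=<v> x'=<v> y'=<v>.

F_att = 3/2·(g−p) = 3/2·(7,1) = (10.5000,1.5000)
o1: d²=2 ≤ ρ²=39; F_rep = 7·(1,1)/2² = (1.7500,1.7500)
o2: d²=2 ≤ ρ²=39; F_rep = 7·(-1,1)/2² = (-1.7500,1.7500)
o3: d²=205 > ρ²=39 → inactive
F = F_att + ΣF_rep = (10.5000,5.0000)
p' = p + 1/5·F = (-1.9000,2.0000)

Fx=10.5000 Fy=5.0000 x'=-1.9000 y'=2.0000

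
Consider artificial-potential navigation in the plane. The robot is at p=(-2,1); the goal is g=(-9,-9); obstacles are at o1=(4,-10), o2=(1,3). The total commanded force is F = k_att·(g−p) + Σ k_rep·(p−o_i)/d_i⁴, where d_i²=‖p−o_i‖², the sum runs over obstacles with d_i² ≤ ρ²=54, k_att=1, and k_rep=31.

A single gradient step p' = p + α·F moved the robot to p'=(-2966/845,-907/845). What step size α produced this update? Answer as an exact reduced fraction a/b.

α = 1/5

F_att = 1·(g−p) = 1·(-7,-10) = (-7.0000,-10.0000)
o1: d²=157 > ρ²=54 → inactive
o2: d²=13 ≤ ρ²=54; F_rep = 31·(-3,-2)/13² = (-0.5503,-0.3669)
F = F_att + ΣF_rep = (-7.5503,-10.3669)
Δp = p'−p = (-1.5101,-2.0734); α = Δx/Fx = (-1276/845) / (-1276/169) = 1/5
check: Δy/Fy = (-1752/845) / (-1752/169) = 1/5 ✓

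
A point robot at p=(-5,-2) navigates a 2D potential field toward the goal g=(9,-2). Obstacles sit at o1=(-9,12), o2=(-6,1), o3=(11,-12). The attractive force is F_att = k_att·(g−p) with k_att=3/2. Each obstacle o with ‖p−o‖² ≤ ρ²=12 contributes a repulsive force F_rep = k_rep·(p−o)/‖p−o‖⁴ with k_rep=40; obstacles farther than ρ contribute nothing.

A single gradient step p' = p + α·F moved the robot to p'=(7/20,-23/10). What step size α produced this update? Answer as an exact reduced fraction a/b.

F_att = 3/2·(g−p) = 3/2·(14,0) = (21.0000,0.0000)
o1: d²=212 > ρ²=12 → inactive
o2: d²=10 ≤ ρ²=12; F_rep = 40·(1,-3)/10² = (0.4000,-1.2000)
o3: d²=356 > ρ²=12 → inactive
F = F_att + ΣF_rep = (21.4000,-1.2000)
Δp = p'−p = (5.3500,-0.3000); α = Δx/Fx = (107/20) / (107/5) = 1/4
check: Δy/Fy = (-3/10) / (-6/5) = 1/4 ✓

α = 1/4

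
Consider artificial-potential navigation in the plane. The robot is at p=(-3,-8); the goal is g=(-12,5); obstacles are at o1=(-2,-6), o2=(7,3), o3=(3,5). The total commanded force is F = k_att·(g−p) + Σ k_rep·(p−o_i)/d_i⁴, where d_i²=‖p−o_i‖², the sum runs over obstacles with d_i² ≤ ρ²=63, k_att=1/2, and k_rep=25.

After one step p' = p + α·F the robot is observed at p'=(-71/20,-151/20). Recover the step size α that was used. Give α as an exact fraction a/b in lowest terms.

α = 1/10

F_att = 1/2·(g−p) = 1/2·(-9,13) = (-4.5000,6.5000)
o1: d²=5 ≤ ρ²=63; F_rep = 25·(-1,-2)/5² = (-1.0000,-2.0000)
o2: d²=221 > ρ²=63 → inactive
o3: d²=205 > ρ²=63 → inactive
F = F_att + ΣF_rep = (-5.5000,4.5000)
Δp = p'−p = (-0.5500,0.4500); α = Δx/Fx = (-11/20) / (-11/2) = 1/10
check: Δy/Fy = (9/20) / (9/2) = 1/10 ✓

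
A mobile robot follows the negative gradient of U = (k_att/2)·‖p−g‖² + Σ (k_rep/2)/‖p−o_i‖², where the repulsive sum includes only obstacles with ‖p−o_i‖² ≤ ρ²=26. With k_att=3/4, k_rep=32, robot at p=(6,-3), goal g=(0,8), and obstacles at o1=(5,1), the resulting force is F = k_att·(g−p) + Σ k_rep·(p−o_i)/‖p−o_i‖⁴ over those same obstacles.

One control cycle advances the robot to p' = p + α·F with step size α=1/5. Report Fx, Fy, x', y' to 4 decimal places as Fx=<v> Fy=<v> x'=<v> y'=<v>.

Fx=-4.3893 Fy=7.8071 x'=5.1221 y'=-1.4386

F_att = 3/4·(g−p) = 3/4·(-6,11) = (-4.5000,8.2500)
o1: d²=17 ≤ ρ²=26; F_rep = 32·(1,-4)/17² = (0.1107,-0.4429)
F = F_att + ΣF_rep = (-4.3893,7.8071)
p' = p + 1/5·F = (5.1221,-1.4386)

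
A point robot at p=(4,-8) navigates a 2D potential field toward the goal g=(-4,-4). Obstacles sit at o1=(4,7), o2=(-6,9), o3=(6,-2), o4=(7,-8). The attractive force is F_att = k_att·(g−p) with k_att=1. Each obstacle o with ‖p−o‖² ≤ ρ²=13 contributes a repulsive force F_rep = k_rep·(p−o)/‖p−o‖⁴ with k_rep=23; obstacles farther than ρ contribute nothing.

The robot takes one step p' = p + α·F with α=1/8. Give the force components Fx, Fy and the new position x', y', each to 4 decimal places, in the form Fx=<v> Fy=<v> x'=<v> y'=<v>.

Fx=-8.8519 Fy=4.0000 x'=2.8935 y'=-7.5000

F_att = 1·(g−p) = 1·(-8,4) = (-8.0000,4.0000)
o1: d²=225 > ρ²=13 → inactive
o2: d²=389 > ρ²=13 → inactive
o3: d²=40 > ρ²=13 → inactive
o4: d²=9 ≤ ρ²=13; F_rep = 23·(-3,0)/9² = (-0.8519,0.0000)
F = F_att + ΣF_rep = (-8.8519,4.0000)
p' = p + 1/8·F = (2.8935,-7.5000)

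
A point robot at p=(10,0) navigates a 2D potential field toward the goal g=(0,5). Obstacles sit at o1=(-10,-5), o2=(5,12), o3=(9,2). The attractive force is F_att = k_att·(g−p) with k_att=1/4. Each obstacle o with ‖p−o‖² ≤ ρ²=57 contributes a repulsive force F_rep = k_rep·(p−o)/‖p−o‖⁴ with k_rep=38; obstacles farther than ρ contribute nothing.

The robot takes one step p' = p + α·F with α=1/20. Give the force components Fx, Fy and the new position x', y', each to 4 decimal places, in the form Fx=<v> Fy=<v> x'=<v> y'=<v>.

Fx=-0.9800 Fy=-1.7900 x'=9.9510 y'=-0.0895

F_att = 1/4·(g−p) = 1/4·(-10,5) = (-2.5000,1.2500)
o1: d²=425 > ρ²=57 → inactive
o2: d²=169 > ρ²=57 → inactive
o3: d²=5 ≤ ρ²=57; F_rep = 38·(1,-2)/5² = (1.5200,-3.0400)
F = F_att + ΣF_rep = (-0.9800,-1.7900)
p' = p + 1/20·F = (9.9510,-0.0895)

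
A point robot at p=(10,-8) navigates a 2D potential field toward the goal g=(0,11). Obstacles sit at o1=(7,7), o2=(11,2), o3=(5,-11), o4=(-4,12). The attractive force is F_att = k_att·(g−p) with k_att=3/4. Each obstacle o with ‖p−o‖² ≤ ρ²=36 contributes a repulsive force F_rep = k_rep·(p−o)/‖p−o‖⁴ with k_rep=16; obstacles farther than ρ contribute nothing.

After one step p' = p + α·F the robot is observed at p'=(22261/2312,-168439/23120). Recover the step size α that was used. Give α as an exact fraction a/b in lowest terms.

F_att = 3/4·(g−p) = 3/4·(-10,19) = (-7.5000,14.2500)
o1: d²=234 > ρ²=36 → inactive
o2: d²=101 > ρ²=36 → inactive
o3: d²=34 ≤ ρ²=36; F_rep = 16·(5,3)/34² = (0.0692,0.0415)
o4: d²=596 > ρ²=36 → inactive
F = F_att + ΣF_rep = (-7.4308,14.2915)
Δp = p'−p = (-0.3715,0.7146); α = Δx/Fx = (-859/2312) / (-4295/578) = 1/20
check: Δy/Fy = (16521/23120) / (16521/1156) = 1/20 ✓

α = 1/20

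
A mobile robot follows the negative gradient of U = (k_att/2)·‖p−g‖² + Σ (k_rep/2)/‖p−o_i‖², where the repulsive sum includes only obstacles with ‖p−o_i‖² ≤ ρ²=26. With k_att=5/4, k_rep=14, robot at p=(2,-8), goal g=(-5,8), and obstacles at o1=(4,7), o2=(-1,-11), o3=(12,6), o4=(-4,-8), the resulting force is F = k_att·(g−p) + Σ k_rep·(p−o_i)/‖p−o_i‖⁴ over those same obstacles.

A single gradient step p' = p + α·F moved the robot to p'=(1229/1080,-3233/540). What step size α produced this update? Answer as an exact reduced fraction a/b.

F_att = 5/4·(g−p) = 5/4·(-7,16) = (-8.7500,20.0000)
o1: d²=229 > ρ²=26 → inactive
o2: d²=18 ≤ ρ²=26; F_rep = 14·(3,3)/18² = (0.1296,0.1296)
o3: d²=296 > ρ²=26 → inactive
o4: d²=36 > ρ²=26 → inactive
F = F_att + ΣF_rep = (-8.6204,20.1296)
Δp = p'−p = (-0.8620,2.0130); α = Δx/Fx = (-931/1080) / (-931/108) = 1/10
check: Δy/Fy = (1087/540) / (1087/54) = 1/10 ✓

α = 1/10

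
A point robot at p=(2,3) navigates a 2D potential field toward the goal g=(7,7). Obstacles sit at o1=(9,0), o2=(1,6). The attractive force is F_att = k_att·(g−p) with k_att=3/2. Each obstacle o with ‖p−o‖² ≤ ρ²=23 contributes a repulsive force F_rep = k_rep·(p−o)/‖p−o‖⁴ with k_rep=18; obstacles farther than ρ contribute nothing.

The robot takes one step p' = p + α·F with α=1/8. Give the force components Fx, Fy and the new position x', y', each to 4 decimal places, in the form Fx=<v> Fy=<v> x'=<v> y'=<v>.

Fx=7.6800 Fy=5.4600 x'=2.9600 y'=3.6825

F_att = 3/2·(g−p) = 3/2·(5,4) = (7.5000,6.0000)
o1: d²=58 > ρ²=23 → inactive
o2: d²=10 ≤ ρ²=23; F_rep = 18·(1,-3)/10² = (0.1800,-0.5400)
F = F_att + ΣF_rep = (7.6800,5.4600)
p' = p + 1/8·F = (2.9600,3.6825)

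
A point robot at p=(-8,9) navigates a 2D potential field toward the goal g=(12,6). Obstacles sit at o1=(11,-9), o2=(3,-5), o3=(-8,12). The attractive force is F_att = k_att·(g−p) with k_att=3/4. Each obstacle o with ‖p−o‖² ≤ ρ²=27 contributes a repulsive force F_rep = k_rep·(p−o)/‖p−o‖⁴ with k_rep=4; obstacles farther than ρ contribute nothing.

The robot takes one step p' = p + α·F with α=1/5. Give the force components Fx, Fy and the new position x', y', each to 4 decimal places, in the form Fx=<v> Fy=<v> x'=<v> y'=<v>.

F_att = 3/4·(g−p) = 3/4·(20,-3) = (15.0000,-2.2500)
o1: d²=685 > ρ²=27 → inactive
o2: d²=317 > ρ²=27 → inactive
o3: d²=9 ≤ ρ²=27; F_rep = 4·(0,-3)/9² = (0.0000,-0.1481)
F = F_att + ΣF_rep = (15.0000,-2.3981)
p' = p + 1/5·F = (-5.0000,8.5204)

Fx=15.0000 Fy=-2.3981 x'=-5.0000 y'=8.5204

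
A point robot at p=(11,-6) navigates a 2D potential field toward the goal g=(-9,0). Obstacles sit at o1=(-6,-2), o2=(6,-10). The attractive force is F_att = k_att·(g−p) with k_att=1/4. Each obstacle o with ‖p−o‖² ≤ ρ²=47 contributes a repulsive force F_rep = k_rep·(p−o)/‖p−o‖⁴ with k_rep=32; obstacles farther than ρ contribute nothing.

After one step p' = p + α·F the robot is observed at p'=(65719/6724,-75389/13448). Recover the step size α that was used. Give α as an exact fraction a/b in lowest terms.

α = 1/4

F_att = 1/4·(g−p) = 1/4·(-20,6) = (-5.0000,1.5000)
o1: d²=305 > ρ²=47 → inactive
o2: d²=41 ≤ ρ²=47; F_rep = 32·(5,4)/41² = (0.0952,0.0761)
F = F_att + ΣF_rep = (-4.9048,1.5761)
Δp = p'−p = (-1.2262,0.3940); α = Δx/Fx = (-8245/6724) / (-8245/1681) = 1/4
check: Δy/Fy = (5299/13448) / (5299/3362) = 1/4 ✓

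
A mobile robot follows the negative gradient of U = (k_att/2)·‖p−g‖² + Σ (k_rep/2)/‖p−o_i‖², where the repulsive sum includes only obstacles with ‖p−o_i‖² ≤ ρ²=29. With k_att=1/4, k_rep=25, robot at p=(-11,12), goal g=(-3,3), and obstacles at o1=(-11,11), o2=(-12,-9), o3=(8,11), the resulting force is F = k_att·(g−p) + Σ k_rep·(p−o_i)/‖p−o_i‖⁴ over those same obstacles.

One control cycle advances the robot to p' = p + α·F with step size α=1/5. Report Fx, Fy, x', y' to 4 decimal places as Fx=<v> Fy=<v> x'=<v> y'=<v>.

F_att = 1/4·(g−p) = 1/4·(8,-9) = (2.0000,-2.2500)
o1: d²=1 ≤ ρ²=29; F_rep = 25·(0,1)/1² = (0.0000,25.0000)
o2: d²=442 > ρ²=29 → inactive
o3: d²=362 > ρ²=29 → inactive
F = F_att + ΣF_rep = (2.0000,22.7500)
p' = p + 1/5·F = (-10.6000,16.5500)

Fx=2.0000 Fy=22.7500 x'=-10.6000 y'=16.5500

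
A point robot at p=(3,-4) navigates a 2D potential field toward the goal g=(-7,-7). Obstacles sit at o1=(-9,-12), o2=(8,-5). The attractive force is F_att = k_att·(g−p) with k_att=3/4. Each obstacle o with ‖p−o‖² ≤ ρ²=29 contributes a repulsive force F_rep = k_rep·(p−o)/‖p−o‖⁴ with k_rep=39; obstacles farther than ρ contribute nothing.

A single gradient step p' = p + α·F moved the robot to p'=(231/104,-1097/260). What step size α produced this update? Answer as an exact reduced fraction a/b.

α = 1/10

F_att = 3/4·(g−p) = 3/4·(-10,-3) = (-7.5000,-2.2500)
o1: d²=208 > ρ²=29 → inactive
o2: d²=26 ≤ ρ²=29; F_rep = 39·(-5,1)/26² = (-0.2885,0.0577)
F = F_att + ΣF_rep = (-7.7885,-2.1923)
Δp = p'−p = (-0.7788,-0.2192); α = Δx/Fx = (-81/104) / (-405/52) = 1/10
check: Δy/Fy = (-57/260) / (-57/26) = 1/10 ✓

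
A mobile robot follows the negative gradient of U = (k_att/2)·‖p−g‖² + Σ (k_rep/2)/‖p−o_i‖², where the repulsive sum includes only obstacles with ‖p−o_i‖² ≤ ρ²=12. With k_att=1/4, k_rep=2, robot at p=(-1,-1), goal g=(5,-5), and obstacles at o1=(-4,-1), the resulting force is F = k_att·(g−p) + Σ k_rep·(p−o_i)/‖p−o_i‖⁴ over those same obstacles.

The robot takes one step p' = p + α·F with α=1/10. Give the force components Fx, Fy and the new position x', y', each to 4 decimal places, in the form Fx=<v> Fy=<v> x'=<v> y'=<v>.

Fx=1.5741 Fy=-1.0000 x'=-0.8426 y'=-1.1000

F_att = 1/4·(g−p) = 1/4·(6,-4) = (1.5000,-1.0000)
o1: d²=9 ≤ ρ²=12; F_rep = 2·(3,0)/9² = (0.0741,0.0000)
F = F_att + ΣF_rep = (1.5741,-1.0000)
p' = p + 1/10·F = (-0.8426,-1.1000)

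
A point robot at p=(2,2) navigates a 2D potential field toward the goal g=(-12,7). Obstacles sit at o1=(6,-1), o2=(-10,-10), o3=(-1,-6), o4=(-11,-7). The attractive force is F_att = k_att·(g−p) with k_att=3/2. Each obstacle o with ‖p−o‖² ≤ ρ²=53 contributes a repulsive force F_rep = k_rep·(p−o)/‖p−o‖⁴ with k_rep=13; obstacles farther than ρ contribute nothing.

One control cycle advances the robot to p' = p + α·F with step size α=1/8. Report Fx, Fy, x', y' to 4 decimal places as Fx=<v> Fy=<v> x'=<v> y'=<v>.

F_att = 3/2·(g−p) = 3/2·(-14,5) = (-21.0000,7.5000)
o1: d²=25 ≤ ρ²=53; F_rep = 13·(-4,3)/25² = (-0.0832,0.0624)
o2: d²=288 > ρ²=53 → inactive
o3: d²=73 > ρ²=53 → inactive
o4: d²=250 > ρ²=53 → inactive
F = F_att + ΣF_rep = (-21.0832,7.5624)
p' = p + 1/8·F = (-0.6354,2.9453)

Fx=-21.0832 Fy=7.5624 x'=-0.6354 y'=2.9453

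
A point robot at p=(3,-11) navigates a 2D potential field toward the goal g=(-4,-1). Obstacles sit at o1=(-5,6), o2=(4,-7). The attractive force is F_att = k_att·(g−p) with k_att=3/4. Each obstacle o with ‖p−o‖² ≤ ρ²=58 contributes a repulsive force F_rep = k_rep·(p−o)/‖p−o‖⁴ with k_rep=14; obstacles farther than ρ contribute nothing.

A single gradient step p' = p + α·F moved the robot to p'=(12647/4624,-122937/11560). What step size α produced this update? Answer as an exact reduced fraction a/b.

α = 1/20

F_att = 3/4·(g−p) = 3/4·(-7,10) = (-5.2500,7.5000)
o1: d²=353 > ρ²=58 → inactive
o2: d²=17 ≤ ρ²=58; F_rep = 14·(-1,-4)/17² = (-0.0484,-0.1938)
F = F_att + ΣF_rep = (-5.2984,7.3062)
Δp = p'−p = (-0.2649,0.3653); α = Δx/Fx = (-1225/4624) / (-6125/1156) = 1/20
check: Δy/Fy = (4223/11560) / (4223/578) = 1/20 ✓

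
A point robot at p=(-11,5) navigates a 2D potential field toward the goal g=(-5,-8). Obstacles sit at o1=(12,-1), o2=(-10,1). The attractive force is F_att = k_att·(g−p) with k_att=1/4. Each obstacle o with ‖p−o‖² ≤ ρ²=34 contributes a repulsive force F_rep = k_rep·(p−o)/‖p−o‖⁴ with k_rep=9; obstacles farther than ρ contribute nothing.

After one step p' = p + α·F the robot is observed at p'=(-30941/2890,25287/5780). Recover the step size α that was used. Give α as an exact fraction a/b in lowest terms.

α = 1/5

F_att = 1/4·(g−p) = 1/4·(6,-13) = (1.5000,-3.2500)
o1: d²=565 > ρ²=34 → inactive
o2: d²=17 ≤ ρ²=34; F_rep = 9·(-1,4)/17² = (-0.0311,0.1246)
F = F_att + ΣF_rep = (1.4689,-3.1254)
Δp = p'−p = (0.2938,-0.6251); α = Δx/Fx = (849/2890) / (849/578) = 1/5
check: Δy/Fy = (-3613/5780) / (-3613/1156) = 1/5 ✓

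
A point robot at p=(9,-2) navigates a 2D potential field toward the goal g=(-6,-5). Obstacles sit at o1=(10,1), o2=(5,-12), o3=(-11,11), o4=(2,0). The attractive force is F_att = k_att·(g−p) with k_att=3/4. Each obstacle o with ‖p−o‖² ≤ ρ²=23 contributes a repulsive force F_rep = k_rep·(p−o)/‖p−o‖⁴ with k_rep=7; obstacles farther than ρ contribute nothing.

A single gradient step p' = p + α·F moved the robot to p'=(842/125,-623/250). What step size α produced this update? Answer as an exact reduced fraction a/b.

F_att = 3/4·(g−p) = 3/4·(-15,-3) = (-11.2500,-2.2500)
o1: d²=10 ≤ ρ²=23; F_rep = 7·(-1,-3)/10² = (-0.0700,-0.2100)
o2: d²=116 > ρ²=23 → inactive
o3: d²=569 > ρ²=23 → inactive
o4: d²=53 > ρ²=23 → inactive
F = F_att + ΣF_rep = (-11.3200,-2.4600)
Δp = p'−p = (-2.2640,-0.4920); α = Δx/Fx = (-283/125) / (-283/25) = 1/5
check: Δy/Fy = (-123/250) / (-123/50) = 1/5 ✓

α = 1/5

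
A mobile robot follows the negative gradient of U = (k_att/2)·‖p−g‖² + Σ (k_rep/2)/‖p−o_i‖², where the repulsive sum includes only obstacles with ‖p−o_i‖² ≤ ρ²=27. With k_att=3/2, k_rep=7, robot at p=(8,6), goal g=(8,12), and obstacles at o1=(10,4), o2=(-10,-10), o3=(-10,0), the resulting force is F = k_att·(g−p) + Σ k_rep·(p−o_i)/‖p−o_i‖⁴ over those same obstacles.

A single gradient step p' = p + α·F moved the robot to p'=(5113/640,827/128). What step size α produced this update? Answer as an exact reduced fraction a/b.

F_att = 3/2·(g−p) = 3/2·(0,6) = (0.0000,9.0000)
o1: d²=8 ≤ ρ²=27; F_rep = 7·(-2,2)/8² = (-0.2188,0.2188)
o2: d²=580 > ρ²=27 → inactive
o3: d²=360 > ρ²=27 → inactive
F = F_att + ΣF_rep = (-0.2188,9.2188)
Δp = p'−p = (-0.0109,0.4609); α = Δx/Fx = (-7/640) / (-7/32) = 1/20
check: Δy/Fy = (59/128) / (295/32) = 1/20 ✓

α = 1/20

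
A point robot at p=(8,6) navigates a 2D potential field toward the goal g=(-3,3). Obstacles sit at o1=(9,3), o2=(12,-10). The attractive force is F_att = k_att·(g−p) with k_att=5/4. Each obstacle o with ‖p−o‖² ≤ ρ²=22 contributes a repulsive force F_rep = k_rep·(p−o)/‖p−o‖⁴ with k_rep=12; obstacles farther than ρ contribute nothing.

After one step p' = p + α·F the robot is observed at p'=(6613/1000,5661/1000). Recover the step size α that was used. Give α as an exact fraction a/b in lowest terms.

α = 1/10

F_att = 5/4·(g−p) = 5/4·(-11,-3) = (-13.7500,-3.7500)
o1: d²=10 ≤ ρ²=22; F_rep = 12·(-1,3)/10² = (-0.1200,0.3600)
o2: d²=272 > ρ²=22 → inactive
F = F_att + ΣF_rep = (-13.8700,-3.3900)
Δp = p'−p = (-1.3870,-0.3390); α = Δx/Fx = (-1387/1000) / (-1387/100) = 1/10
check: Δy/Fy = (-339/1000) / (-339/100) = 1/10 ✓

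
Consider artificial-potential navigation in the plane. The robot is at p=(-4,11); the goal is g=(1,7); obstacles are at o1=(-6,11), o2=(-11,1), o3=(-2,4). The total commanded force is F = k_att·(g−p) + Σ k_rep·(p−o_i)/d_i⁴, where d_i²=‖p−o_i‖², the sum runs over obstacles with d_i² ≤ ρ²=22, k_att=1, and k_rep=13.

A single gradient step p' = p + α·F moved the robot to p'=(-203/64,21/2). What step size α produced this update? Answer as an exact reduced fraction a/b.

α = 1/8

F_att = 1·(g−p) = 1·(5,-4) = (5.0000,-4.0000)
o1: d²=4 ≤ ρ²=22; F_rep = 13·(2,0)/4² = (1.6250,0.0000)
o2: d²=149 > ρ²=22 → inactive
o3: d²=53 > ρ²=22 → inactive
F = F_att + ΣF_rep = (6.6250,-4.0000)
Δp = p'−p = (0.8281,-0.5000); α = Δx/Fx = (53/64) / (53/8) = 1/8
check: Δy/Fy = (-1/2) / (-4) = 1/8 ✓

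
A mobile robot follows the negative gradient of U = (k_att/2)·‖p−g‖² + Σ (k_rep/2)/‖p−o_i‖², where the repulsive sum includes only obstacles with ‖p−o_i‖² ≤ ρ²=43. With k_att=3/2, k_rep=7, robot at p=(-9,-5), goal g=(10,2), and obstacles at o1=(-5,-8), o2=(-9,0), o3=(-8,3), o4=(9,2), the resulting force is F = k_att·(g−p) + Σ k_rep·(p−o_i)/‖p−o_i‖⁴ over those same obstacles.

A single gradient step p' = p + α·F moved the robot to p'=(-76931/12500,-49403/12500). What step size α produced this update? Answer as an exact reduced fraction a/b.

F_att = 3/2·(g−p) = 3/2·(19,7) = (28.5000,10.5000)
o1: d²=25 ≤ ρ²=43; F_rep = 7·(-4,3)/25² = (-0.0448,0.0336)
o2: d²=25 ≤ ρ²=43; F_rep = 7·(0,-5)/25² = (0.0000,-0.0560)
o3: d²=65 > ρ²=43 → inactive
o4: d²=373 > ρ²=43 → inactive
F = F_att + ΣF_rep = (28.4552,10.4776)
Δp = p'−p = (2.8455,1.0478); α = Δx/Fx = (35569/12500) / (35569/1250) = 1/10
check: Δy/Fy = (13097/12500) / (13097/1250) = 1/10 ✓

α = 1/10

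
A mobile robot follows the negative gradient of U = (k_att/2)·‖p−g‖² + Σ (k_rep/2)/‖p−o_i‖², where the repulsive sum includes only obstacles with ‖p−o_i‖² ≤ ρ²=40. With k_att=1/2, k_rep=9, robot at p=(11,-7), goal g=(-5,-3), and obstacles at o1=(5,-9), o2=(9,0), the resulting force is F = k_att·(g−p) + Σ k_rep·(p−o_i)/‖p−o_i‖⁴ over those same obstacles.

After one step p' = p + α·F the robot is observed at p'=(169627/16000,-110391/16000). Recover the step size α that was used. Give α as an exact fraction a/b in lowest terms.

α = 1/20

F_att = 1/2·(g−p) = 1/2·(-16,4) = (-8.0000,2.0000)
o1: d²=40 ≤ ρ²=40; F_rep = 9·(6,2)/40² = (0.0338,0.0112)
o2: d²=53 > ρ²=40 → inactive
F = F_att + ΣF_rep = (-7.9662,2.0112)
Δp = p'−p = (-0.3983,0.1006); α = Δx/Fx = (-6373/16000) / (-6373/800) = 1/20
check: Δy/Fy = (1609/16000) / (1609/800) = 1/20 ✓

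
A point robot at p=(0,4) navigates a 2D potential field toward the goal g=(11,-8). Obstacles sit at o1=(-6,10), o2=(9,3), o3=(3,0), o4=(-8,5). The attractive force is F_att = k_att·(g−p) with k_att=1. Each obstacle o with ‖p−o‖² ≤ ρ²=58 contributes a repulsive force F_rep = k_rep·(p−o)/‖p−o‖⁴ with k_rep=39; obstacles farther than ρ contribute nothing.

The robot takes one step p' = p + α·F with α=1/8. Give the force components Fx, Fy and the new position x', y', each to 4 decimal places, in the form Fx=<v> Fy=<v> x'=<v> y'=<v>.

Fx=10.8128 Fy=-11.7504 x'=1.3516 y'=2.5312

F_att = 1·(g−p) = 1·(11,-12) = (11.0000,-12.0000)
o1: d²=72 > ρ²=58 → inactive
o2: d²=82 > ρ²=58 → inactive
o3: d²=25 ≤ ρ²=58; F_rep = 39·(-3,4)/25² = (-0.1872,0.2496)
o4: d²=65 > ρ²=58 → inactive
F = F_att + ΣF_rep = (10.8128,-11.7504)
p' = p + 1/8·F = (1.3516,2.5312)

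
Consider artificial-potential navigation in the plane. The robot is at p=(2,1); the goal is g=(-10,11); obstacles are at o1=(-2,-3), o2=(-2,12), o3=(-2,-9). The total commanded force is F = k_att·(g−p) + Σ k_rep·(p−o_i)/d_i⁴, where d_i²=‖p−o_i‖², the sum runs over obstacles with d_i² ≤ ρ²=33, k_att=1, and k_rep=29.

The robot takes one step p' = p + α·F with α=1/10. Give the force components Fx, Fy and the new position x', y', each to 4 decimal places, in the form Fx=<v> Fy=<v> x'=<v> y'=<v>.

F_att = 1·(g−p) = 1·(-12,10) = (-12.0000,10.0000)
o1: d²=32 ≤ ρ²=33; F_rep = 29·(4,4)/32² = (0.1133,0.1133)
o2: d²=137 > ρ²=33 → inactive
o3: d²=116 > ρ²=33 → inactive
F = F_att + ΣF_rep = (-11.8867,10.1133)
p' = p + 1/10·F = (0.8113,2.0113)

Fx=-11.8867 Fy=10.1133 x'=0.8113 y'=2.0113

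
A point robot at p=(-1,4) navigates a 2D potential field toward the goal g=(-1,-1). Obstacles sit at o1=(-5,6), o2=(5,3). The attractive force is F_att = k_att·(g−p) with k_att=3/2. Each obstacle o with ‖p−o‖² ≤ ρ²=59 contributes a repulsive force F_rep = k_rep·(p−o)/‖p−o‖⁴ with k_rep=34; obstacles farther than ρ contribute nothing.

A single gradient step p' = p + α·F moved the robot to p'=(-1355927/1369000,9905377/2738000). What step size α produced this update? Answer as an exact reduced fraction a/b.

F_att = 3/2·(g−p) = 3/2·(0,-5) = (0.0000,-7.5000)
o1: d²=20 ≤ ρ²=59; F_rep = 34·(4,-2)/20² = (0.3400,-0.1700)
o2: d²=37 ≤ ρ²=59; F_rep = 34·(-6,1)/37² = (-0.1490,0.0248)
F = F_att + ΣF_rep = (0.1910,-7.6452)
Δp = p'−p = (0.0095,-0.3823); α = Δx/Fx = (13073/1369000) / (13073/68450) = 1/20
check: Δy/Fy = (-1046623/2738000) / (-1046623/136900) = 1/20 ✓

α = 1/20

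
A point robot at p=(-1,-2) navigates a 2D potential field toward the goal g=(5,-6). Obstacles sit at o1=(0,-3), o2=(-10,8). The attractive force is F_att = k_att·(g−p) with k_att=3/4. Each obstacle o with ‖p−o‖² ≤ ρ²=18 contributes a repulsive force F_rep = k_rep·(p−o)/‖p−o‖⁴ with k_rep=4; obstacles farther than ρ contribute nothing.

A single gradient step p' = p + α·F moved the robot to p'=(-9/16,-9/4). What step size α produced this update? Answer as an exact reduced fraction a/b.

F_att = 3/4·(g−p) = 3/4·(6,-4) = (4.5000,-3.0000)
o1: d²=2 ≤ ρ²=18; F_rep = 4·(-1,1)/2² = (-1.0000,1.0000)
o2: d²=181 > ρ²=18 → inactive
F = F_att + ΣF_rep = (3.5000,-2.0000)
Δp = p'−p = (0.4375,-0.2500); α = Δx/Fx = (7/16) / (7/2) = 1/8
check: Δy/Fy = (-1/4) / (-2) = 1/8 ✓

α = 1/8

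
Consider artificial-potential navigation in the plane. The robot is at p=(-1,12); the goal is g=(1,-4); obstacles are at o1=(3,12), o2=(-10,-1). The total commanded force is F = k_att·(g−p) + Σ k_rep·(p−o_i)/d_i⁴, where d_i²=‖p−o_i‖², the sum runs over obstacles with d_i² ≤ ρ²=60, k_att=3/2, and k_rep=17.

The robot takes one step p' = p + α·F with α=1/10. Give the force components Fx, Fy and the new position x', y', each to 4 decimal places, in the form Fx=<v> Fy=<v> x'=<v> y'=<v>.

F_att = 3/2·(g−p) = 3/2·(2,-16) = (3.0000,-24.0000)
o1: d²=16 ≤ ρ²=60; F_rep = 17·(-4,0)/16² = (-0.2656,0.0000)
o2: d²=250 > ρ²=60 → inactive
F = F_att + ΣF_rep = (2.7344,-24.0000)
p' = p + 1/10·F = (-0.7266,9.6000)

Fx=2.7344 Fy=-24.0000 x'=-0.7266 y'=9.6000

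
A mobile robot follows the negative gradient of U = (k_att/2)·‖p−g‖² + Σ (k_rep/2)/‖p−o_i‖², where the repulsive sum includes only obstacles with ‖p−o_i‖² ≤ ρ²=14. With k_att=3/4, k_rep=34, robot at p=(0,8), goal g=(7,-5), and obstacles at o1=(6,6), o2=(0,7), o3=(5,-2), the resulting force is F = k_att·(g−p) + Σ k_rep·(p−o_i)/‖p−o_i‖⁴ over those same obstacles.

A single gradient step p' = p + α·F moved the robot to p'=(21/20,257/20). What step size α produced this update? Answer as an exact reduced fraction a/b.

α = 1/5

F_att = 3/4·(g−p) = 3/4·(7,-13) = (5.2500,-9.7500)
o1: d²=40 > ρ²=14 → inactive
o2: d²=1 ≤ ρ²=14; F_rep = 34·(0,1)/1² = (0.0000,34.0000)
o3: d²=125 > ρ²=14 → inactive
F = F_att + ΣF_rep = (5.2500,24.2500)
Δp = p'−p = (1.0500,4.8500); α = Δx/Fx = (21/20) / (21/4) = 1/5
check: Δy/Fy = (97/20) / (97/4) = 1/5 ✓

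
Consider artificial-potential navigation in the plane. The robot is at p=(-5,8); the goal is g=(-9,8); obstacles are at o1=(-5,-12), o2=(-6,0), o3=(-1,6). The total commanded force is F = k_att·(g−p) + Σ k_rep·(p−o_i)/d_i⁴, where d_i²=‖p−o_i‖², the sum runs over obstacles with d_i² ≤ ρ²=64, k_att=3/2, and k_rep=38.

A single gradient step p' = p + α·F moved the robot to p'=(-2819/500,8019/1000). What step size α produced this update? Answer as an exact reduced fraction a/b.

α = 1/10

F_att = 3/2·(g−p) = 3/2·(-4,0) = (-6.0000,0.0000)
o1: d²=400 > ρ²=64 → inactive
o2: d²=65 > ρ²=64 → inactive
o3: d²=20 ≤ ρ²=64; F_rep = 38·(-4,2)/20² = (-0.3800,0.1900)
F = F_att + ΣF_rep = (-6.3800,0.1900)
Δp = p'−p = (-0.6380,0.0190); α = Δx/Fx = (-319/500) / (-319/50) = 1/10
check: Δy/Fy = (19/1000) / (19/100) = 1/10 ✓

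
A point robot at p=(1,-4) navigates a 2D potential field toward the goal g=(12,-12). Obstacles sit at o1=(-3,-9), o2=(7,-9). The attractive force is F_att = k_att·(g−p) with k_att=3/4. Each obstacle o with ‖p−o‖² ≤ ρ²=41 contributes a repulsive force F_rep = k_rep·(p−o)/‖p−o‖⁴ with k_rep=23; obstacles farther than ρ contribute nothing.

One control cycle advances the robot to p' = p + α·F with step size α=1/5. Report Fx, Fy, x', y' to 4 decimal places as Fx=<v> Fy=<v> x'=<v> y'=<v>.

F_att = 3/4·(g−p) = 3/4·(11,-8) = (8.2500,-6.0000)
o1: d²=41 ≤ ρ²=41; F_rep = 23·(4,5)/41² = (0.0547,0.0684)
o2: d²=61 > ρ²=41 → inactive
F = F_att + ΣF_rep = (8.3047,-5.9316)
p' = p + 1/5·F = (2.6609,-5.1863)

Fx=8.3047 Fy=-5.9316 x'=2.6609 y'=-5.1863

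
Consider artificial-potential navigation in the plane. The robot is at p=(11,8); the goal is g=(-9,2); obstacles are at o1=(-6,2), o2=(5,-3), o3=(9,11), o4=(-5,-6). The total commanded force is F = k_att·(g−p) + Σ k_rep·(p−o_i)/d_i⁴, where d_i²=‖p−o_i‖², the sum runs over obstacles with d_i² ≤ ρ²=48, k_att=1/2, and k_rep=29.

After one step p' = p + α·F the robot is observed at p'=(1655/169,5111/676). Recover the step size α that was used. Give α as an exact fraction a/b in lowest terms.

F_att = 1/2·(g−p) = 1/2·(-20,-6) = (-10.0000,-3.0000)
o1: d²=325 > ρ²=48 → inactive
o2: d²=157 > ρ²=48 → inactive
o3: d²=13 ≤ ρ²=48; F_rep = 29·(2,-3)/13² = (0.3432,-0.5148)
o4: d²=452 > ρ²=48 → inactive
F = F_att + ΣF_rep = (-9.6568,-3.5148)
Δp = p'−p = (-1.2071,-0.4393); α = Δx/Fx = (-204/169) / (-1632/169) = 1/8
check: Δy/Fy = (-297/676) / (-594/169) = 1/8 ✓

α = 1/8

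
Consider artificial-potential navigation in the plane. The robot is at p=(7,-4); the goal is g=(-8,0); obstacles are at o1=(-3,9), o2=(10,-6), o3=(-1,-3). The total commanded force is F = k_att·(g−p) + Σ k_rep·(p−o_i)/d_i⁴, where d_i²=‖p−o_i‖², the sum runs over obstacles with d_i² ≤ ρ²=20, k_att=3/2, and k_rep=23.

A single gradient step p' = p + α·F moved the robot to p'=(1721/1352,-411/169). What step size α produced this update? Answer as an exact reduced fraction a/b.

α = 1/4

F_att = 3/2·(g−p) = 3/2·(-15,4) = (-22.5000,6.0000)
o1: d²=269 > ρ²=20 → inactive
o2: d²=13 ≤ ρ²=20; F_rep = 23·(-3,2)/13² = (-0.4083,0.2722)
o3: d²=65 > ρ²=20 → inactive
F = F_att + ΣF_rep = (-22.9083,6.2722)
Δp = p'−p = (-5.7271,1.5680); α = Δx/Fx = (-7743/1352) / (-7743/338) = 1/4
check: Δy/Fy = (265/169) / (1060/169) = 1/4 ✓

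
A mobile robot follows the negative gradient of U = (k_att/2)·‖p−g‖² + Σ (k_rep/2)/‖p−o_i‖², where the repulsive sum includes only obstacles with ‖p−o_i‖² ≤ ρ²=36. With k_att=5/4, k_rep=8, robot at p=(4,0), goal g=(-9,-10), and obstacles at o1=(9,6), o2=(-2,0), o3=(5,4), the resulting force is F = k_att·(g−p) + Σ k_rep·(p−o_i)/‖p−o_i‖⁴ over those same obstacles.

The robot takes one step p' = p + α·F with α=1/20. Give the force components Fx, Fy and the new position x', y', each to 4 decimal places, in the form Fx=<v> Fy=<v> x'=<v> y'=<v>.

F_att = 5/4·(g−p) = 5/4·(-13,-10) = (-16.2500,-12.5000)
o1: d²=61 > ρ²=36 → inactive
o2: d²=36 ≤ ρ²=36; F_rep = 8·(6,0)/36² = (0.0370,0.0000)
o3: d²=17 ≤ ρ²=36; F_rep = 8·(-1,-4)/17² = (-0.0277,-0.1107)
F = F_att + ΣF_rep = (-16.2406,-12.6107)
p' = p + 1/20·F = (3.1880,-0.6305)

Fx=-16.2406 Fy=-12.6107 x'=3.1880 y'=-0.6305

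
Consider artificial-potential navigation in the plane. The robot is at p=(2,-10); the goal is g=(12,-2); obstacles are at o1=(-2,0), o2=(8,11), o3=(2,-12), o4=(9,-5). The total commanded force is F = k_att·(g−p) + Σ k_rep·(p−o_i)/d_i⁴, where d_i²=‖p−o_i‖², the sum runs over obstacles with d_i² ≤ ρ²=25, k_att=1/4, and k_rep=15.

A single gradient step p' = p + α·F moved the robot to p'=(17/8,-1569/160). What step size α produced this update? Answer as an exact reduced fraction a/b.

F_att = 1/4·(g−p) = 1/4·(10,8) = (2.5000,2.0000)
o1: d²=116 > ρ²=25 → inactive
o2: d²=477 > ρ²=25 → inactive
o3: d²=4 ≤ ρ²=25; F_rep = 15·(0,2)/4² = (0.0000,1.8750)
o4: d²=74 > ρ²=25 → inactive
F = F_att + ΣF_rep = (2.5000,3.8750)
Δp = p'−p = (0.1250,0.1938); α = Δx/Fx = (1/8) / (5/2) = 1/20
check: Δy/Fy = (31/160) / (31/8) = 1/20 ✓

α = 1/20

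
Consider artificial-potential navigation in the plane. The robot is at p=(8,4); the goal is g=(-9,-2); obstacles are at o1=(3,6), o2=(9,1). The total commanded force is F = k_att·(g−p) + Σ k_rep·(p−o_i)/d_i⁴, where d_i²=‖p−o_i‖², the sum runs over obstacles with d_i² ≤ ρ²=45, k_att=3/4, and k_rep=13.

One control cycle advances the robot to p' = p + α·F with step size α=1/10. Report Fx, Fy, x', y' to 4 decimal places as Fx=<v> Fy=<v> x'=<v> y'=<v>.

Fx=-12.8027 Fy=-4.1409 x'=6.7197 y'=3.5859

F_att = 3/4·(g−p) = 3/4·(-17,-6) = (-12.7500,-4.5000)
o1: d²=29 ≤ ρ²=45; F_rep = 13·(5,-2)/29² = (0.0773,-0.0309)
o2: d²=10 ≤ ρ²=45; F_rep = 13·(-1,3)/10² = (-0.1300,0.3900)
F = F_att + ΣF_rep = (-12.8027,-4.1409)
p' = p + 1/10·F = (6.7197,3.5859)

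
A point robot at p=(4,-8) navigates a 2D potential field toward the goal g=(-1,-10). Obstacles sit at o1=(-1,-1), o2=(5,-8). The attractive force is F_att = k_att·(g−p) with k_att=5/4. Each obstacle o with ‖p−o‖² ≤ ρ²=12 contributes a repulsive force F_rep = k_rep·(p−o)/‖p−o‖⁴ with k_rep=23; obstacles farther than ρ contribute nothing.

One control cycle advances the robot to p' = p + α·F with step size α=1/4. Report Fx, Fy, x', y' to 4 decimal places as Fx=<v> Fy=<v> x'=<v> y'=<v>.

F_att = 5/4·(g−p) = 5/4·(-5,-2) = (-6.2500,-2.5000)
o1: d²=74 > ρ²=12 → inactive
o2: d²=1 ≤ ρ²=12; F_rep = 23·(-1,0)/1² = (-23.0000,0.0000)
F = F_att + ΣF_rep = (-29.2500,-2.5000)
p' = p + 1/4·F = (-3.3125,-8.6250)

Fx=-29.2500 Fy=-2.5000 x'=-3.3125 y'=-8.6250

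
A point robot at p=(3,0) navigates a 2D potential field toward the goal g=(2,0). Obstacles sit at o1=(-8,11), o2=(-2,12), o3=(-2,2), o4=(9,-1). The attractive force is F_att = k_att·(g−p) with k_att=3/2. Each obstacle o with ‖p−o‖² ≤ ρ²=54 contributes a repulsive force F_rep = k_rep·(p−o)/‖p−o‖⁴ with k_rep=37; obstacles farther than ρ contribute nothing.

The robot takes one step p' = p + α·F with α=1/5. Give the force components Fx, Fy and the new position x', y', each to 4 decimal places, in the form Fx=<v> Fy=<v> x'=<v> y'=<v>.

F_att = 3/2·(g−p) = 3/2·(-1,0) = (-1.5000,0.0000)
o1: d²=242 > ρ²=54 → inactive
o2: d²=169 > ρ²=54 → inactive
o3: d²=29 ≤ ρ²=54; F_rep = 37·(5,-2)/29² = (0.2200,-0.0880)
o4: d²=37 ≤ ρ²=54; F_rep = 37·(-6,1)/37² = (-0.1622,0.0270)
F = F_att + ΣF_rep = (-1.4422,-0.0610)
p' = p + 1/5·F = (2.7116,-0.0122)

Fx=-1.4422 Fy=-0.0610 x'=2.7116 y'=-0.0122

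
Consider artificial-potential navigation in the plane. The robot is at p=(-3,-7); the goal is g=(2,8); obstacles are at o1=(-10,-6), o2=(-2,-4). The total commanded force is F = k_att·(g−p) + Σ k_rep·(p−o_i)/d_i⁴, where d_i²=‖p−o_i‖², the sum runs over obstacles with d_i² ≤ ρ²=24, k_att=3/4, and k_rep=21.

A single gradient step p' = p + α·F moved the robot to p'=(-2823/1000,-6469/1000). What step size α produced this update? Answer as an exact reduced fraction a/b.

α = 1/20

F_att = 3/4·(g−p) = 3/4·(5,15) = (3.7500,11.2500)
o1: d²=50 > ρ²=24 → inactive
o2: d²=10 ≤ ρ²=24; F_rep = 21·(-1,-3)/10² = (-0.2100,-0.6300)
F = F_att + ΣF_rep = (3.5400,10.6200)
Δp = p'−p = (0.1770,0.5310); α = Δx/Fx = (177/1000) / (177/50) = 1/20
check: Δy/Fy = (531/1000) / (531/50) = 1/20 ✓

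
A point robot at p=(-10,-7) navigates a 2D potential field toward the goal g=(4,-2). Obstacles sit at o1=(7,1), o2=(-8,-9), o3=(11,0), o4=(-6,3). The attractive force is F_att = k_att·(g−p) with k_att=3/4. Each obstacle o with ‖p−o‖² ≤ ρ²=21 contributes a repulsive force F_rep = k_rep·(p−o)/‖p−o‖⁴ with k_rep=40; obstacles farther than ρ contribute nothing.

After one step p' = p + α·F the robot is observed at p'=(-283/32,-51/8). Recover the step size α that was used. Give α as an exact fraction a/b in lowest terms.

F_att = 3/4·(g−p) = 3/4·(14,5) = (10.5000,3.7500)
o1: d²=353 > ρ²=21 → inactive
o2: d²=8 ≤ ρ²=21; F_rep = 40·(-2,2)/8² = (-1.2500,1.2500)
o3: d²=490 > ρ²=21 → inactive
o4: d²=116 > ρ²=21 → inactive
F = F_att + ΣF_rep = (9.2500,5.0000)
Δp = p'−p = (1.1562,0.6250); α = Δx/Fx = (37/32) / (37/4) = 1/8
check: Δy/Fy = (5/8) / (5) = 1/8 ✓

α = 1/8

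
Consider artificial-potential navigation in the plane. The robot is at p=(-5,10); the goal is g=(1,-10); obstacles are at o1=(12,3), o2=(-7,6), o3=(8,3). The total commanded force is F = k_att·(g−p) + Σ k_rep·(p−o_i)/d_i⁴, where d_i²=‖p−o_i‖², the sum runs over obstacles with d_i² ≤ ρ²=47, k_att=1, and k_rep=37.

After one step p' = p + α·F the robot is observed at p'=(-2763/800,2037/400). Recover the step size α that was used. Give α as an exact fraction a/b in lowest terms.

α = 1/4

F_att = 1·(g−p) = 1·(6,-20) = (6.0000,-20.0000)
o1: d²=338 > ρ²=47 → inactive
o2: d²=20 ≤ ρ²=47; F_rep = 37·(2,4)/20² = (0.1850,0.3700)
o3: d²=218 > ρ²=47 → inactive
F = F_att + ΣF_rep = (6.1850,-19.6300)
Δp = p'−p = (1.5462,-4.9075); α = Δx/Fx = (1237/800) / (1237/200) = 1/4
check: Δy/Fy = (-1963/400) / (-1963/100) = 1/4 ✓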